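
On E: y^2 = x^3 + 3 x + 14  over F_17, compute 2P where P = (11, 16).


Doubling: s = (3 x1^2 + a) / (2 y1)
s = (3*11^2 + 3) / (2*16) mod 17 = 4
x3 = s^2 - 2 x1 mod 17 = 4^2 - 2*11 = 11
y3 = s (x1 - x3) - y1 mod 17 = 4 * (11 - 11) - 16 = 1

2P = (11, 1)


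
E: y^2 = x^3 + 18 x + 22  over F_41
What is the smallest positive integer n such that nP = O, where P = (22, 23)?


Compute successive multiples of P until we hit O:
  1P = (22, 23)
  2P = (5, 14)
  3P = (34, 2)
  4P = (6, 31)
  5P = (3, 29)
  6P = (32, 19)
  7P = (38, 8)
  8P = (24, 25)
  ... (continuing to 22P)
  22P = O

ord(P) = 22


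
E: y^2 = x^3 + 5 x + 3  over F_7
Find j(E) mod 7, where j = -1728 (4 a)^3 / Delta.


Delta = -16(4 a^3 + 27 b^2) mod 7 = 5
-1728 * (4 a)^3 = -1728 * (4*5)^3 mod 7 = 6
j = 6 * 5^(-1) mod 7 = 4

j = 4 (mod 7)


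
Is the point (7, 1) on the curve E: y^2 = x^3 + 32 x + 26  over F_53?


Check whether y^2 = x^3 + 32 x + 26 (mod 53) for (x, y) = (7, 1).
LHS: y^2 = 1^2 mod 53 = 1
RHS: x^3 + 32 x + 26 = 7^3 + 32*7 + 26 mod 53 = 10
LHS != RHS

No, not on the curve


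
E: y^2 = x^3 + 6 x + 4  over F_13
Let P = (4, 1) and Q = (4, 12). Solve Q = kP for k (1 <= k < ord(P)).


Enumerate multiples of P until we hit Q = (4, 12):
  1P = (4, 1)
  2P = (6, 10)
  3P = (7, 5)
  4P = (11, 7)
  5P = (12, 7)
  6P = (0, 2)
  7P = (5, 9)
  8P = (3, 7)
  9P = (3, 6)
  10P = (5, 4)
  11P = (0, 11)
  12P = (12, 6)
  13P = (11, 6)
  14P = (7, 8)
  15P = (6, 3)
  16P = (4, 12)
Match found at i = 16.

k = 16


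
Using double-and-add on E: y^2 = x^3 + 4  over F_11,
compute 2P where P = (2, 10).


k = 2 = 10_2 (binary, LSB first: 01)
Double-and-add from P = (2, 10):
  bit 0 = 0: acc unchanged = O
  bit 1 = 1: acc = O + (10, 5) = (10, 5)

2P = (10, 5)


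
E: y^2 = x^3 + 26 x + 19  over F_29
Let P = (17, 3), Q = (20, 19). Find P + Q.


P != Q, so use the chord formula.
s = (y2 - y1) / (x2 - x1) = (16) / (3) mod 29 = 15
x3 = s^2 - x1 - x2 mod 29 = 15^2 - 17 - 20 = 14
y3 = s (x1 - x3) - y1 mod 29 = 15 * (17 - 14) - 3 = 13

P + Q = (14, 13)


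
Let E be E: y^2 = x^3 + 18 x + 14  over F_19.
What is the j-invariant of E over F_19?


Delta = -16(4 a^3 + 27 b^2) mod 19 = 18
-1728 * (4 a)^3 = -1728 * (4*18)^3 mod 19 = 12
j = 12 * 18^(-1) mod 19 = 7

j = 7 (mod 19)


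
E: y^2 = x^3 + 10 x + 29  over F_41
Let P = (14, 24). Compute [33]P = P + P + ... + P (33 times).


k = 33 = 100001_2 (binary, LSB first: 100001)
Double-and-add from P = (14, 24):
  bit 0 = 1: acc = O + (14, 24) = (14, 24)
  bit 1 = 0: acc unchanged = (14, 24)
  bit 2 = 0: acc unchanged = (14, 24)
  bit 3 = 0: acc unchanged = (14, 24)
  bit 4 = 0: acc unchanged = (14, 24)
  bit 5 = 1: acc = (14, 24) + (2, 37) = (35, 9)

33P = (35, 9)


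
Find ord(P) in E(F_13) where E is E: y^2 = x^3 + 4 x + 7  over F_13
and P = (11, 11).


Compute successive multiples of P until we hit O:
  1P = (11, 11)
  2P = (7, 12)
  3P = (4, 10)
  4P = (2, 7)
  5P = (1, 5)
  6P = (5, 3)
  7P = (6, 0)
  8P = (5, 10)
  ... (continuing to 14P)
  14P = O

ord(P) = 14


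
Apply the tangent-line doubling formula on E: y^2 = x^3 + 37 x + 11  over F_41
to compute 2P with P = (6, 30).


Doubling: s = (3 x1^2 + a) / (2 y1)
s = (3*6^2 + 37) / (2*30) mod 41 = 40
x3 = s^2 - 2 x1 mod 41 = 40^2 - 2*6 = 30
y3 = s (x1 - x3) - y1 mod 41 = 40 * (6 - 30) - 30 = 35

2P = (30, 35)


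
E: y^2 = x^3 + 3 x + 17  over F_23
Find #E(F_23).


For each x in F_23, count y with y^2 = x^3 + 3 x + 17 mod 23:
  x = 2: RHS = 8, y in [10, 13]  -> 2 point(s)
  x = 4: RHS = 1, y in [1, 22]  -> 2 point(s)
  x = 7: RHS = 13, y in [6, 17]  -> 2 point(s)
  x = 8: RHS = 1, y in [1, 22]  -> 2 point(s)
  x = 10: RHS = 12, y in [9, 14]  -> 2 point(s)
  x = 11: RHS = 1, y in [1, 22]  -> 2 point(s)
  x = 17: RHS = 13, y in [6, 17]  -> 2 point(s)
  x = 20: RHS = 4, y in [2, 21]  -> 2 point(s)
  x = 21: RHS = 3, y in [7, 16]  -> 2 point(s)
  x = 22: RHS = 13, y in [6, 17]  -> 2 point(s)
Affine points: 20. Add the point at infinity: total = 21.

#E(F_23) = 21


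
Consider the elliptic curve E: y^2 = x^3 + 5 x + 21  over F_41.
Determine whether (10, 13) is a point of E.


Check whether y^2 = x^3 + 5 x + 21 (mod 41) for (x, y) = (10, 13).
LHS: y^2 = 13^2 mod 41 = 5
RHS: x^3 + 5 x + 21 = 10^3 + 5*10 + 21 mod 41 = 5
LHS = RHS

Yes, on the curve


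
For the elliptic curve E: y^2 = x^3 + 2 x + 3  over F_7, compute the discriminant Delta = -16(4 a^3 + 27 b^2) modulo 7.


4 a^3 + 27 b^2 = 4*2^3 + 27*3^2 = 32 + 243 = 275
Delta = -16 * (275) = -4400
Delta mod 7 = 3

Delta = 3 (mod 7)


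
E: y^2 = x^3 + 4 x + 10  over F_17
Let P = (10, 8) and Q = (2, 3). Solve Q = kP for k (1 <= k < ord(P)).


Enumerate multiples of P until we hit Q = (2, 3):
  1P = (10, 8)
  2P = (1, 10)
  3P = (5, 6)
  4P = (11, 12)
  5P = (12, 1)
  6P = (3, 10)
  7P = (2, 14)
  8P = (13, 7)
  9P = (13, 10)
  10P = (2, 3)
Match found at i = 10.

k = 10


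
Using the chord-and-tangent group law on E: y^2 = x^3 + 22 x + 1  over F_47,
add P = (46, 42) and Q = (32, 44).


P != Q, so use the chord formula.
s = (y2 - y1) / (x2 - x1) = (2) / (33) mod 47 = 20
x3 = s^2 - x1 - x2 mod 47 = 20^2 - 46 - 32 = 40
y3 = s (x1 - x3) - y1 mod 47 = 20 * (46 - 40) - 42 = 31

P + Q = (40, 31)


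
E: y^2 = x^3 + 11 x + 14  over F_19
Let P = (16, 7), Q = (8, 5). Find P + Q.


P != Q, so use the chord formula.
s = (y2 - y1) / (x2 - x1) = (17) / (11) mod 19 = 5
x3 = s^2 - x1 - x2 mod 19 = 5^2 - 16 - 8 = 1
y3 = s (x1 - x3) - y1 mod 19 = 5 * (16 - 1) - 7 = 11

P + Q = (1, 11)


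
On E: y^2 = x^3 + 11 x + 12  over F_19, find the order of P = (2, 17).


Compute successive multiples of P until we hit O:
  1P = (2, 17)
  2P = (16, 16)
  3P = (17, 18)
  4P = (6, 3)
  5P = (9, 17)
  6P = (8, 2)
  7P = (1, 9)
  8P = (4, 5)
  ... (continuing to 22P)
  22P = O

ord(P) = 22


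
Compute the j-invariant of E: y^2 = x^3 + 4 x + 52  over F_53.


Delta = -16(4 a^3 + 27 b^2) mod 53 = 30
-1728 * (4 a)^3 = -1728 * (4*4)^3 mod 53 = 50
j = 50 * 30^(-1) mod 53 = 37

j = 37 (mod 53)


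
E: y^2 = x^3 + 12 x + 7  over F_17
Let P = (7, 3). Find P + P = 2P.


Doubling: s = (3 x1^2 + a) / (2 y1)
s = (3*7^2 + 12) / (2*3) mod 17 = 1
x3 = s^2 - 2 x1 mod 17 = 1^2 - 2*7 = 4
y3 = s (x1 - x3) - y1 mod 17 = 1 * (7 - 4) - 3 = 0

2P = (4, 0)


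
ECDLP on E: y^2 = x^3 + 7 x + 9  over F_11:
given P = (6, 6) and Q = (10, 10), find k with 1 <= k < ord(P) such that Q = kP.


Enumerate multiples of P until we hit Q = (10, 10):
  1P = (6, 6)
  2P = (2, 3)
  3P = (7, 7)
  4P = (10, 1)
  5P = (0, 3)
  6P = (8, 4)
  7P = (9, 8)
  8P = (5, 2)
  9P = (5, 9)
  10P = (9, 3)
  11P = (8, 7)
  12P = (0, 8)
  13P = (10, 10)
Match found at i = 13.

k = 13


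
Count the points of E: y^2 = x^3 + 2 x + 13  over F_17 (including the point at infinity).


For each x in F_17, count y with y^2 = x^3 + 2 x + 13 mod 17:
  x = 0: RHS = 13, y in [8, 9]  -> 2 point(s)
  x = 1: RHS = 16, y in [4, 13]  -> 2 point(s)
  x = 2: RHS = 8, y in [5, 12]  -> 2 point(s)
  x = 4: RHS = 0, y in [0]  -> 1 point(s)
  x = 7: RHS = 13, y in [8, 9]  -> 2 point(s)
  x = 10: RHS = 13, y in [8, 9]  -> 2 point(s)
  x = 13: RHS = 9, y in [3, 14]  -> 2 point(s)
  x = 15: RHS = 1, y in [1, 16]  -> 2 point(s)
Affine points: 15. Add the point at infinity: total = 16.

#E(F_17) = 16


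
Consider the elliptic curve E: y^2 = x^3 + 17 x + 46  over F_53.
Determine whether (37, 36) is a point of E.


Check whether y^2 = x^3 + 17 x + 46 (mod 53) for (x, y) = (37, 36).
LHS: y^2 = 36^2 mod 53 = 24
RHS: x^3 + 17 x + 46 = 37^3 + 17*37 + 46 mod 53 = 24
LHS = RHS

Yes, on the curve


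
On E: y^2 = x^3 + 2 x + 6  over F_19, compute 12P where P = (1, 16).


k = 12 = 1100_2 (binary, LSB first: 0011)
Double-and-add from P = (1, 16):
  bit 0 = 0: acc unchanged = O
  bit 1 = 0: acc unchanged = O
  bit 2 = 1: acc = O + (16, 12) = (16, 12)
  bit 3 = 1: acc = (16, 12) + (10, 0) = (16, 7)

12P = (16, 7)


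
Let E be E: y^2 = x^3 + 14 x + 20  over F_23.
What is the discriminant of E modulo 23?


4 a^3 + 27 b^2 = 4*14^3 + 27*20^2 = 10976 + 10800 = 21776
Delta = -16 * (21776) = -348416
Delta mod 23 = 11

Delta = 11 (mod 23)


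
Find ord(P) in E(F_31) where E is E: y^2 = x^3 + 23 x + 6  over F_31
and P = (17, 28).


Compute successive multiples of P until we hit O:
  1P = (17, 28)
  2P = (7, 18)
  3P = (8, 12)
  4P = (26, 18)
  5P = (21, 4)
  6P = (29, 13)
  7P = (4, 10)
  8P = (11, 28)
  ... (continuing to 24P)
  24P = O

ord(P) = 24


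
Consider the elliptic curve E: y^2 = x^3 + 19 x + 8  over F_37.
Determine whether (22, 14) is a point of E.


Check whether y^2 = x^3 + 19 x + 8 (mod 37) for (x, y) = (22, 14).
LHS: y^2 = 14^2 mod 37 = 11
RHS: x^3 + 19 x + 8 = 22^3 + 19*22 + 8 mod 37 = 11
LHS = RHS

Yes, on the curve


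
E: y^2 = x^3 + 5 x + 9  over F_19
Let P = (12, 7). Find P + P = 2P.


Doubling: s = (3 x1^2 + a) / (2 y1)
s = (3*12^2 + 5) / (2*7) mod 19 = 0
x3 = s^2 - 2 x1 mod 19 = 0^2 - 2*12 = 14
y3 = s (x1 - x3) - y1 mod 19 = 0 * (12 - 14) - 7 = 12

2P = (14, 12)


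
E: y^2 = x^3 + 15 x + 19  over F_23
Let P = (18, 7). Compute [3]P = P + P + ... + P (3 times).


k = 3 = 11_2 (binary, LSB first: 11)
Double-and-add from P = (18, 7):
  bit 0 = 1: acc = O + (18, 7) = (18, 7)
  bit 1 = 1: acc = (18, 7) + (18, 16) = O

3P = O


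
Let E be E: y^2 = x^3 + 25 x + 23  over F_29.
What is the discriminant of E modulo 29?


4 a^3 + 27 b^2 = 4*25^3 + 27*23^2 = 62500 + 14283 = 76783
Delta = -16 * (76783) = -1228528
Delta mod 29 = 28

Delta = 28 (mod 29)


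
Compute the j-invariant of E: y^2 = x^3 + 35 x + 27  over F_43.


Delta = -16(4 a^3 + 27 b^2) mod 43 = 6
-1728 * (4 a)^3 = -1728 * (4*35)^3 mod 43 = 16
j = 16 * 6^(-1) mod 43 = 17

j = 17 (mod 43)


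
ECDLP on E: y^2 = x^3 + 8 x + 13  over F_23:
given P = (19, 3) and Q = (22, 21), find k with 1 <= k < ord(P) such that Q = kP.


Enumerate multiples of P until we hit Q = (22, 21):
  1P = (19, 3)
  2P = (21, 9)
  3P = (15, 9)
  4P = (20, 10)
  5P = (10, 14)
  6P = (6, 22)
  7P = (0, 17)
  8P = (22, 21)
Match found at i = 8.

k = 8


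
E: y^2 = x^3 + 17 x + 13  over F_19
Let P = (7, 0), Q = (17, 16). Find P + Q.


P != Q, so use the chord formula.
s = (y2 - y1) / (x2 - x1) = (16) / (10) mod 19 = 13
x3 = s^2 - x1 - x2 mod 19 = 13^2 - 7 - 17 = 12
y3 = s (x1 - x3) - y1 mod 19 = 13 * (7 - 12) - 0 = 11

P + Q = (12, 11)


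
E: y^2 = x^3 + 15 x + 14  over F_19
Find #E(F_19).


For each x in F_19, count y with y^2 = x^3 + 15 x + 14 mod 19:
  x = 1: RHS = 11, y in [7, 12]  -> 2 point(s)
  x = 4: RHS = 5, y in [9, 10]  -> 2 point(s)
  x = 5: RHS = 5, y in [9, 10]  -> 2 point(s)
  x = 6: RHS = 16, y in [4, 15]  -> 2 point(s)
  x = 7: RHS = 6, y in [5, 14]  -> 2 point(s)
  x = 8: RHS = 0, y in [0]  -> 1 point(s)
  x = 9: RHS = 4, y in [2, 17]  -> 2 point(s)
  x = 10: RHS = 5, y in [9, 10]  -> 2 point(s)
  x = 11: RHS = 9, y in [3, 16]  -> 2 point(s)
  x = 14: RHS = 4, y in [2, 17]  -> 2 point(s)
  x = 15: RHS = 4, y in [2, 17]  -> 2 point(s)
  x = 18: RHS = 17, y in [6, 13]  -> 2 point(s)
Affine points: 23. Add the point at infinity: total = 24.

#E(F_19) = 24


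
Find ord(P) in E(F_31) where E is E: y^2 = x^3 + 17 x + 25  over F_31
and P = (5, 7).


Compute successive multiples of P until we hit O:
  1P = (5, 7)
  2P = (18, 5)
  3P = (26, 1)
  4P = (14, 0)
  5P = (26, 30)
  6P = (18, 26)
  7P = (5, 24)
  8P = O

ord(P) = 8


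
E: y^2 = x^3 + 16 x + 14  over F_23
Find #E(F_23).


For each x in F_23, count y with y^2 = x^3 + 16 x + 14 mod 23:
  x = 1: RHS = 8, y in [10, 13]  -> 2 point(s)
  x = 2: RHS = 8, y in [10, 13]  -> 2 point(s)
  x = 4: RHS = 4, y in [2, 21]  -> 2 point(s)
  x = 5: RHS = 12, y in [9, 14]  -> 2 point(s)
  x = 6: RHS = 4, y in [2, 21]  -> 2 point(s)
  x = 7: RHS = 9, y in [3, 20]  -> 2 point(s)
  x = 9: RHS = 13, y in [6, 17]  -> 2 point(s)
  x = 10: RHS = 1, y in [1, 22]  -> 2 point(s)
  x = 11: RHS = 3, y in [7, 16]  -> 2 point(s)
  x = 12: RHS = 2, y in [5, 18]  -> 2 point(s)
  x = 13: RHS = 4, y in [2, 21]  -> 2 point(s)
  x = 15: RHS = 18, y in [8, 15]  -> 2 point(s)
  x = 17: RHS = 1, y in [1, 22]  -> 2 point(s)
  x = 18: RHS = 16, y in [4, 19]  -> 2 point(s)
  x = 19: RHS = 1, y in [1, 22]  -> 2 point(s)
  x = 20: RHS = 8, y in [10, 13]  -> 2 point(s)
Affine points: 32. Add the point at infinity: total = 33.

#E(F_23) = 33


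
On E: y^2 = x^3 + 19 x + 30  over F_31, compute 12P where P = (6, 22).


k = 12 = 1100_2 (binary, LSB first: 0011)
Double-and-add from P = (6, 22):
  bit 0 = 0: acc unchanged = O
  bit 1 = 0: acc unchanged = O
  bit 2 = 1: acc = O + (14, 23) = (14, 23)
  bit 3 = 1: acc = (14, 23) + (28, 16) = (28, 15)

12P = (28, 15)


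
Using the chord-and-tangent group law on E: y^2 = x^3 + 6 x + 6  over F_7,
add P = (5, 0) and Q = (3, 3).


P != Q, so use the chord formula.
s = (y2 - y1) / (x2 - x1) = (3) / (5) mod 7 = 2
x3 = s^2 - x1 - x2 mod 7 = 2^2 - 5 - 3 = 3
y3 = s (x1 - x3) - y1 mod 7 = 2 * (5 - 3) - 0 = 4

P + Q = (3, 4)


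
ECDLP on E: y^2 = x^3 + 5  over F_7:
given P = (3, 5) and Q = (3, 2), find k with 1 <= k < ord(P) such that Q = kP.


Enumerate multiples of P until we hit Q = (3, 2):
  1P = (3, 5)
  2P = (5, 5)
  3P = (6, 2)
  4P = (6, 5)
  5P = (5, 2)
  6P = (3, 2)
Match found at i = 6.

k = 6


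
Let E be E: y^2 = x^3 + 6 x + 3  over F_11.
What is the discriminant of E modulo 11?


4 a^3 + 27 b^2 = 4*6^3 + 27*3^2 = 864 + 243 = 1107
Delta = -16 * (1107) = -17712
Delta mod 11 = 9

Delta = 9 (mod 11)


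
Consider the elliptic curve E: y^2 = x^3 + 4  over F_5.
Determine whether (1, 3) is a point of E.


Check whether y^2 = x^3 + 0 x + 4 (mod 5) for (x, y) = (1, 3).
LHS: y^2 = 3^2 mod 5 = 4
RHS: x^3 + 0 x + 4 = 1^3 + 0*1 + 4 mod 5 = 0
LHS != RHS

No, not on the curve


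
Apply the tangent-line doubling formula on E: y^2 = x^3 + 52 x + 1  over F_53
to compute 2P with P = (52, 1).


Doubling: s = (3 x1^2 + a) / (2 y1)
s = (3*52^2 + 52) / (2*1) mod 53 = 1
x3 = s^2 - 2 x1 mod 53 = 1^2 - 2*52 = 3
y3 = s (x1 - x3) - y1 mod 53 = 1 * (52 - 3) - 1 = 48

2P = (3, 48)


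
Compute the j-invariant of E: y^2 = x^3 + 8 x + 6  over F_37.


Delta = -16(4 a^3 + 27 b^2) mod 37 = 2
-1728 * (4 a)^3 = -1728 * (4*8)^3 mod 37 = 31
j = 31 * 2^(-1) mod 37 = 34

j = 34 (mod 37)


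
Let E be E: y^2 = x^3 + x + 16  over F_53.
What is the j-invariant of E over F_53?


Delta = -16(4 a^3 + 27 b^2) mod 53 = 8
-1728 * (4 a)^3 = -1728 * (4*1)^3 mod 53 = 19
j = 19 * 8^(-1) mod 53 = 9

j = 9 (mod 53)


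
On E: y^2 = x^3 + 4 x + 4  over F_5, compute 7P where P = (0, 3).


k = 7 = 111_2 (binary, LSB first: 111)
Double-and-add from P = (0, 3):
  bit 0 = 1: acc = O + (0, 3) = (0, 3)
  bit 1 = 1: acc = (0, 3) + (1, 3) = (4, 2)
  bit 2 = 1: acc = (4, 2) + (2, 0) = (0, 2)

7P = (0, 2)


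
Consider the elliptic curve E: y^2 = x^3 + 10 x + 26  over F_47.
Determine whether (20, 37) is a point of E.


Check whether y^2 = x^3 + 10 x + 26 (mod 47) for (x, y) = (20, 37).
LHS: y^2 = 37^2 mod 47 = 6
RHS: x^3 + 10 x + 26 = 20^3 + 10*20 + 26 mod 47 = 1
LHS != RHS

No, not on the curve


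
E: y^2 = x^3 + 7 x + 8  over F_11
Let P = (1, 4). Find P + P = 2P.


Doubling: s = (3 x1^2 + a) / (2 y1)
s = (3*1^2 + 7) / (2*4) mod 11 = 4
x3 = s^2 - 2 x1 mod 11 = 4^2 - 2*1 = 3
y3 = s (x1 - x3) - y1 mod 11 = 4 * (1 - 3) - 4 = 10

2P = (3, 10)


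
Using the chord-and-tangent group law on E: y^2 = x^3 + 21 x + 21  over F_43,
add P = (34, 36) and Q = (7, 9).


P != Q, so use the chord formula.
s = (y2 - y1) / (x2 - x1) = (16) / (16) mod 43 = 1
x3 = s^2 - x1 - x2 mod 43 = 1^2 - 34 - 7 = 3
y3 = s (x1 - x3) - y1 mod 43 = 1 * (34 - 3) - 36 = 38

P + Q = (3, 38)


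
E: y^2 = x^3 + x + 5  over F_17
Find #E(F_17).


For each x in F_17, count y with y^2 = x^3 + 1 x + 5 mod 17:
  x = 2: RHS = 15, y in [7, 10]  -> 2 point(s)
  x = 3: RHS = 1, y in [1, 16]  -> 2 point(s)
  x = 5: RHS = 16, y in [4, 13]  -> 2 point(s)
  x = 7: RHS = 15, y in [7, 10]  -> 2 point(s)
  x = 8: RHS = 15, y in [7, 10]  -> 2 point(s)
  x = 11: RHS = 4, y in [2, 15]  -> 2 point(s)
  x = 14: RHS = 9, y in [3, 14]  -> 2 point(s)
Affine points: 14. Add the point at infinity: total = 15.

#E(F_17) = 15


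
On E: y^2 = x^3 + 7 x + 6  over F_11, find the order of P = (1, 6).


Compute successive multiples of P until we hit O:
  1P = (1, 6)
  2P = (10, 3)
  3P = (5, 10)
  4P = (6, 0)
  5P = (5, 1)
  6P = (10, 8)
  7P = (1, 5)
  8P = O

ord(P) = 8


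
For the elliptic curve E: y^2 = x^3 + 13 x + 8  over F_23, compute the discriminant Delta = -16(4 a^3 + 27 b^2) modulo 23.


4 a^3 + 27 b^2 = 4*13^3 + 27*8^2 = 8788 + 1728 = 10516
Delta = -16 * (10516) = -168256
Delta mod 23 = 12

Delta = 12 (mod 23)


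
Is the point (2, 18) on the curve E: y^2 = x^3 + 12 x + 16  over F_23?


Check whether y^2 = x^3 + 12 x + 16 (mod 23) for (x, y) = (2, 18).
LHS: y^2 = 18^2 mod 23 = 2
RHS: x^3 + 12 x + 16 = 2^3 + 12*2 + 16 mod 23 = 2
LHS = RHS

Yes, on the curve


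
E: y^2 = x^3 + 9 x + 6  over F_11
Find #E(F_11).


For each x in F_11, count y with y^2 = x^3 + 9 x + 6 mod 11:
  x = 1: RHS = 5, y in [4, 7]  -> 2 point(s)
  x = 3: RHS = 5, y in [4, 7]  -> 2 point(s)
  x = 5: RHS = 0, y in [0]  -> 1 point(s)
  x = 6: RHS = 1, y in [1, 10]  -> 2 point(s)
  x = 7: RHS = 5, y in [4, 7]  -> 2 point(s)
Affine points: 9. Add the point at infinity: total = 10.

#E(F_11) = 10


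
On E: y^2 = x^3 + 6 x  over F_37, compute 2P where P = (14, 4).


Doubling: s = (3 x1^2 + a) / (2 y1)
s = (3*14^2 + 6) / (2*4) mod 37 = 28
x3 = s^2 - 2 x1 mod 37 = 28^2 - 2*14 = 16
y3 = s (x1 - x3) - y1 mod 37 = 28 * (14 - 16) - 4 = 14

2P = (16, 14)


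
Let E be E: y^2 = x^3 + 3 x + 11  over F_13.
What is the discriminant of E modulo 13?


4 a^3 + 27 b^2 = 4*3^3 + 27*11^2 = 108 + 3267 = 3375
Delta = -16 * (3375) = -54000
Delta mod 13 = 2

Delta = 2 (mod 13)


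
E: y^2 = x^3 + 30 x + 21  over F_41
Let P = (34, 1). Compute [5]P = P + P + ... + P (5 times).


k = 5 = 101_2 (binary, LSB first: 101)
Double-and-add from P = (34, 1):
  bit 0 = 1: acc = O + (34, 1) = (34, 1)
  bit 1 = 0: acc unchanged = (34, 1)
  bit 2 = 1: acc = (34, 1) + (40, 20) = (26, 38)

5P = (26, 38)


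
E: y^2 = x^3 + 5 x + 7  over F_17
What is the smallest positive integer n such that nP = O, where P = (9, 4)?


Compute successive multiples of P until we hit O:
  1P = (9, 4)
  2P = (8, 10)
  3P = (2, 5)
  4P = (14, 4)
  5P = (11, 13)
  6P = (13, 12)
  7P = (16, 16)
  8P = (5, 15)
  ... (continuing to 23P)
  23P = O

ord(P) = 23


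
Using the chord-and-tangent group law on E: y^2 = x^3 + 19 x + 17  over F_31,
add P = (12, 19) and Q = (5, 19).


P != Q, so use the chord formula.
s = (y2 - y1) / (x2 - x1) = (0) / (24) mod 31 = 0
x3 = s^2 - x1 - x2 mod 31 = 0^2 - 12 - 5 = 14
y3 = s (x1 - x3) - y1 mod 31 = 0 * (12 - 14) - 19 = 12

P + Q = (14, 12)


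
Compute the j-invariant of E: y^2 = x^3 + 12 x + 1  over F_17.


Delta = -16(4 a^3 + 27 b^2) mod 17 = 3
-1728 * (4 a)^3 = -1728 * (4*12)^3 mod 17 = 8
j = 8 * 3^(-1) mod 17 = 14

j = 14 (mod 17)


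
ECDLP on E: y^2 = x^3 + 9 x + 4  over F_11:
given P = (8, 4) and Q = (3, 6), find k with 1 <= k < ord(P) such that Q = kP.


Enumerate multiples of P until we hit Q = (3, 6):
  1P = (8, 4)
  2P = (7, 6)
  3P = (0, 2)
  4P = (1, 6)
  5P = (5, 3)
  6P = (3, 5)
  7P = (4, 4)
  8P = (10, 7)
  9P = (9, 0)
  10P = (10, 4)
  11P = (4, 7)
  12P = (3, 6)
Match found at i = 12.

k = 12


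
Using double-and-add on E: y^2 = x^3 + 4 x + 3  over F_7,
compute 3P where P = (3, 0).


k = 3 = 11_2 (binary, LSB first: 11)
Double-and-add from P = (3, 0):
  bit 0 = 1: acc = O + (3, 0) = (3, 0)
  bit 1 = 1: acc = (3, 0) + O = (3, 0)

3P = (3, 0)


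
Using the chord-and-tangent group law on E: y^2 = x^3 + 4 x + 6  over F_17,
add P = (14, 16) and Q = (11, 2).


P != Q, so use the chord formula.
s = (y2 - y1) / (x2 - x1) = (3) / (14) mod 17 = 16
x3 = s^2 - x1 - x2 mod 17 = 16^2 - 14 - 11 = 10
y3 = s (x1 - x3) - y1 mod 17 = 16 * (14 - 10) - 16 = 14

P + Q = (10, 14)


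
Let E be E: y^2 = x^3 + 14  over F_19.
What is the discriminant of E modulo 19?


4 a^3 + 27 b^2 = 4*0^3 + 27*14^2 = 0 + 5292 = 5292
Delta = -16 * (5292) = -84672
Delta mod 19 = 11

Delta = 11 (mod 19)


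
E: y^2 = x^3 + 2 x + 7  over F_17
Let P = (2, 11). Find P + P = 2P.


Doubling: s = (3 x1^2 + a) / (2 y1)
s = (3*2^2 + 2) / (2*11) mod 17 = 13
x3 = s^2 - 2 x1 mod 17 = 13^2 - 2*2 = 12
y3 = s (x1 - x3) - y1 mod 17 = 13 * (2 - 12) - 11 = 12

2P = (12, 12)


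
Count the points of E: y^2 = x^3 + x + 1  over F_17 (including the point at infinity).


For each x in F_17, count y with y^2 = x^3 + 1 x + 1 mod 17:
  x = 0: RHS = 1, y in [1, 16]  -> 2 point(s)
  x = 4: RHS = 1, y in [1, 16]  -> 2 point(s)
  x = 6: RHS = 2, y in [6, 11]  -> 2 point(s)
  x = 9: RHS = 8, y in [5, 12]  -> 2 point(s)
  x = 10: RHS = 8, y in [5, 12]  -> 2 point(s)
  x = 11: RHS = 0, y in [0]  -> 1 point(s)
  x = 13: RHS = 1, y in [1, 16]  -> 2 point(s)
  x = 15: RHS = 8, y in [5, 12]  -> 2 point(s)
  x = 16: RHS = 16, y in [4, 13]  -> 2 point(s)
Affine points: 17. Add the point at infinity: total = 18.

#E(F_17) = 18


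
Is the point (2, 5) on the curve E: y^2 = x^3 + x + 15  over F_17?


Check whether y^2 = x^3 + 1 x + 15 (mod 17) for (x, y) = (2, 5).
LHS: y^2 = 5^2 mod 17 = 8
RHS: x^3 + 1 x + 15 = 2^3 + 1*2 + 15 mod 17 = 8
LHS = RHS

Yes, on the curve


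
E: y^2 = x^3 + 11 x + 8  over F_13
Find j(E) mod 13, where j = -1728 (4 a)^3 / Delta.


Delta = -16(4 a^3 + 27 b^2) mod 13 = 8
-1728 * (4 a)^3 = -1728 * (4*11)^3 mod 13 = 8
j = 8 * 8^(-1) mod 13 = 1

j = 1 (mod 13)


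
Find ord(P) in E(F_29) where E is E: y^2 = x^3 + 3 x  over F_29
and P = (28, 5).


Compute successive multiples of P until we hit O:
  1P = (28, 5)
  2P = (7, 25)
  3P = (22, 10)
  4P = (24, 11)
  5P = (1, 27)
  6P = (5, 16)
  7P = (5, 13)
  8P = (1, 2)
  ... (continuing to 13P)
  13P = O

ord(P) = 13


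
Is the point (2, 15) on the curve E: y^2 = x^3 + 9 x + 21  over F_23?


Check whether y^2 = x^3 + 9 x + 21 (mod 23) for (x, y) = (2, 15).
LHS: y^2 = 15^2 mod 23 = 18
RHS: x^3 + 9 x + 21 = 2^3 + 9*2 + 21 mod 23 = 1
LHS != RHS

No, not on the curve


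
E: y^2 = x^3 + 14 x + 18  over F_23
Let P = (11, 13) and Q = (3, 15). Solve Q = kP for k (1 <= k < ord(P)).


Enumerate multiples of P until we hit Q = (3, 15):
  1P = (11, 13)
  2P = (10, 13)
  3P = (2, 10)
  4P = (5, 12)
  5P = (0, 8)
  6P = (20, 8)
  7P = (19, 17)
  8P = (22, 16)
  9P = (3, 8)
  10P = (4, 0)
  11P = (3, 15)
Match found at i = 11.

k = 11


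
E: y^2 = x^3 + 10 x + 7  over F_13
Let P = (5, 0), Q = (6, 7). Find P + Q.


P != Q, so use the chord formula.
s = (y2 - y1) / (x2 - x1) = (7) / (1) mod 13 = 7
x3 = s^2 - x1 - x2 mod 13 = 7^2 - 5 - 6 = 12
y3 = s (x1 - x3) - y1 mod 13 = 7 * (5 - 12) - 0 = 3

P + Q = (12, 3)


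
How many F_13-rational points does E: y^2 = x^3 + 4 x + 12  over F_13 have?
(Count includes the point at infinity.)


For each x in F_13, count y with y^2 = x^3 + 4 x + 12 mod 13:
  x = 0: RHS = 12, y in [5, 8]  -> 2 point(s)
  x = 1: RHS = 4, y in [2, 11]  -> 2 point(s)
  x = 3: RHS = 12, y in [5, 8]  -> 2 point(s)
  x = 4: RHS = 1, y in [1, 12]  -> 2 point(s)
  x = 5: RHS = 1, y in [1, 12]  -> 2 point(s)
  x = 8: RHS = 10, y in [6, 7]  -> 2 point(s)
  x = 9: RHS = 10, y in [6, 7]  -> 2 point(s)
  x = 10: RHS = 12, y in [5, 8]  -> 2 point(s)
  x = 11: RHS = 9, y in [3, 10]  -> 2 point(s)
Affine points: 18. Add the point at infinity: total = 19.

#E(F_13) = 19


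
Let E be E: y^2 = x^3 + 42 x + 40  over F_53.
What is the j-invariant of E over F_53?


Delta = -16(4 a^3 + 27 b^2) mod 53 = 39
-1728 * (4 a)^3 = -1728 * (4*42)^3 mod 53 = 45
j = 45 * 39^(-1) mod 53 = 46

j = 46 (mod 53)


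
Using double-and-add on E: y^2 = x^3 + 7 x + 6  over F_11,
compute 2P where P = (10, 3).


k = 2 = 10_2 (binary, LSB first: 01)
Double-and-add from P = (10, 3):
  bit 0 = 0: acc unchanged = O
  bit 1 = 1: acc = O + (6, 0) = (6, 0)

2P = (6, 0)


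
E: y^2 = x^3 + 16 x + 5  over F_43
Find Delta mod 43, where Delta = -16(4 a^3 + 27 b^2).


4 a^3 + 27 b^2 = 4*16^3 + 27*5^2 = 16384 + 675 = 17059
Delta = -16 * (17059) = -272944
Delta mod 43 = 20

Delta = 20 (mod 43)


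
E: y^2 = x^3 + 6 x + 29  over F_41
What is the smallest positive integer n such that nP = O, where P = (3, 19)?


Compute successive multiples of P until we hit O:
  1P = (3, 19)
  2P = (33, 24)
  3P = (13, 34)
  4P = (17, 1)
  5P = (26, 34)
  6P = (7, 39)
  7P = (15, 3)
  8P = (2, 7)
  ... (continuing to 51P)
  51P = O

ord(P) = 51


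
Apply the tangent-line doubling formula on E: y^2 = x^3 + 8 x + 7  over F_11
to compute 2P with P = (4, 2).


Doubling: s = (3 x1^2 + a) / (2 y1)
s = (3*4^2 + 8) / (2*2) mod 11 = 3
x3 = s^2 - 2 x1 mod 11 = 3^2 - 2*4 = 1
y3 = s (x1 - x3) - y1 mod 11 = 3 * (4 - 1) - 2 = 7

2P = (1, 7)


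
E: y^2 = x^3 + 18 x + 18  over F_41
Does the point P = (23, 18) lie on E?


Check whether y^2 = x^3 + 18 x + 18 (mod 41) for (x, y) = (23, 18).
LHS: y^2 = 18^2 mod 41 = 37
RHS: x^3 + 18 x + 18 = 23^3 + 18*23 + 18 mod 41 = 12
LHS != RHS

No, not on the curve


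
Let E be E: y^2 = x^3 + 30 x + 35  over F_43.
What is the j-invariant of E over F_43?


Delta = -16(4 a^3 + 27 b^2) mod 43 = 42
-1728 * (4 a)^3 = -1728 * (4*30)^3 mod 43 = 27
j = 27 * 42^(-1) mod 43 = 16

j = 16 (mod 43)


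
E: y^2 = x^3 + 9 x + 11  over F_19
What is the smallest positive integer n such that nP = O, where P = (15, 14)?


Compute successive multiples of P until we hit O:
  1P = (15, 14)
  2P = (8, 5)
  3P = (12, 17)
  4P = (12, 2)
  5P = (8, 14)
  6P = (15, 5)
  7P = O

ord(P) = 7


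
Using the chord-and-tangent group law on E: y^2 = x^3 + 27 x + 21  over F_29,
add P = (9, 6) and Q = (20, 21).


P != Q, so use the chord formula.
s = (y2 - y1) / (x2 - x1) = (15) / (11) mod 29 = 4
x3 = s^2 - x1 - x2 mod 29 = 4^2 - 9 - 20 = 16
y3 = s (x1 - x3) - y1 mod 29 = 4 * (9 - 16) - 6 = 24

P + Q = (16, 24)


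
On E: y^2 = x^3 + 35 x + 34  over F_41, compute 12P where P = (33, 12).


k = 12 = 1100_2 (binary, LSB first: 0011)
Double-and-add from P = (33, 12):
  bit 0 = 0: acc unchanged = O
  bit 1 = 0: acc unchanged = O
  bit 2 = 1: acc = O + (15, 11) = (15, 11)
  bit 3 = 1: acc = (15, 11) + (36, 12) = (35, 31)

12P = (35, 31)


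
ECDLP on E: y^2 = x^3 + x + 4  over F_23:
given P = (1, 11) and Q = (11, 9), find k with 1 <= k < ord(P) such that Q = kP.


Enumerate multiples of P until we hit Q = (11, 9):
  1P = (1, 11)
  2P = (14, 18)
  3P = (17, 14)
  4P = (8, 15)
  5P = (4, 7)
  6P = (7, 20)
  7P = (0, 2)
  8P = (11, 14)
  9P = (15, 17)
  10P = (10, 18)
  11P = (18, 9)
  12P = (22, 5)
  13P = (9, 11)
  14P = (13, 12)
  15P = (13, 11)
  16P = (9, 12)
  17P = (22, 18)
  18P = (18, 14)
  19P = (10, 5)
  20P = (15, 6)
  21P = (11, 9)
Match found at i = 21.

k = 21


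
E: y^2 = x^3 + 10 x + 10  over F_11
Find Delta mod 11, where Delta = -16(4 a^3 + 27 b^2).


4 a^3 + 27 b^2 = 4*10^3 + 27*10^2 = 4000 + 2700 = 6700
Delta = -16 * (6700) = -107200
Delta mod 11 = 6

Delta = 6 (mod 11)


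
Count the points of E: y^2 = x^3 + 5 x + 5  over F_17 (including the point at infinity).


For each x in F_17, count y with y^2 = x^3 + 5 x + 5 mod 17:
  x = 3: RHS = 13, y in [8, 9]  -> 2 point(s)
  x = 4: RHS = 4, y in [2, 15]  -> 2 point(s)
  x = 5: RHS = 2, y in [6, 11]  -> 2 point(s)
  x = 6: RHS = 13, y in [8, 9]  -> 2 point(s)
  x = 7: RHS = 9, y in [3, 14]  -> 2 point(s)
  x = 8: RHS = 13, y in [8, 9]  -> 2 point(s)
  x = 10: RHS = 1, y in [1, 16]  -> 2 point(s)
  x = 12: RHS = 8, y in [5, 12]  -> 2 point(s)
  x = 15: RHS = 4, y in [2, 15]  -> 2 point(s)
  x = 16: RHS = 16, y in [4, 13]  -> 2 point(s)
Affine points: 20. Add the point at infinity: total = 21.

#E(F_17) = 21


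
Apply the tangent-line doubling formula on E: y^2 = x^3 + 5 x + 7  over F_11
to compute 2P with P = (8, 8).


Doubling: s = (3 x1^2 + a) / (2 y1)
s = (3*8^2 + 5) / (2*8) mod 11 = 2
x3 = s^2 - 2 x1 mod 11 = 2^2 - 2*8 = 10
y3 = s (x1 - x3) - y1 mod 11 = 2 * (8 - 10) - 8 = 10

2P = (10, 10)


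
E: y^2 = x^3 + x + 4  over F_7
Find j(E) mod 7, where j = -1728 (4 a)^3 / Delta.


Delta = -16(4 a^3 + 27 b^2) mod 7 = 3
-1728 * (4 a)^3 = -1728 * (4*1)^3 mod 7 = 1
j = 1 * 3^(-1) mod 7 = 5

j = 5 (mod 7)


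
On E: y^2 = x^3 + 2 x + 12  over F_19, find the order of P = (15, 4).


Compute successive multiples of P until we hit O:
  1P = (15, 4)
  2P = (15, 15)
  3P = O

ord(P) = 3


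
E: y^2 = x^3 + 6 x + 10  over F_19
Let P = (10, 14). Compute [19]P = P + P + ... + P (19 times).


k = 19 = 10011_2 (binary, LSB first: 11001)
Double-and-add from P = (10, 14):
  bit 0 = 1: acc = O + (10, 14) = (10, 14)
  bit 1 = 1: acc = (10, 14) + (15, 6) = (11, 18)
  bit 2 = 0: acc unchanged = (11, 18)
  bit 3 = 0: acc unchanged = (11, 18)
  bit 4 = 1: acc = (11, 18) + (13, 10) = (11, 1)

19P = (11, 1)


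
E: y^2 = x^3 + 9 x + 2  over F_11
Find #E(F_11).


For each x in F_11, count y with y^2 = x^3 + 9 x + 2 mod 11:
  x = 1: RHS = 1, y in [1, 10]  -> 2 point(s)
  x = 3: RHS = 1, y in [1, 10]  -> 2 point(s)
  x = 4: RHS = 3, y in [5, 6]  -> 2 point(s)
  x = 7: RHS = 1, y in [1, 10]  -> 2 point(s)
  x = 8: RHS = 3, y in [5, 6]  -> 2 point(s)
  x = 9: RHS = 9, y in [3, 8]  -> 2 point(s)
  x = 10: RHS = 3, y in [5, 6]  -> 2 point(s)
Affine points: 14. Add the point at infinity: total = 15.

#E(F_11) = 15


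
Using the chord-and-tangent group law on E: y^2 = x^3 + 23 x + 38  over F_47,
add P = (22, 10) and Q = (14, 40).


P != Q, so use the chord formula.
s = (y2 - y1) / (x2 - x1) = (30) / (39) mod 47 = 8
x3 = s^2 - x1 - x2 mod 47 = 8^2 - 22 - 14 = 28
y3 = s (x1 - x3) - y1 mod 47 = 8 * (22 - 28) - 10 = 36

P + Q = (28, 36)


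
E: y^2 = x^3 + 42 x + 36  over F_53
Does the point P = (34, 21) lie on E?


Check whether y^2 = x^3 + 42 x + 36 (mod 53) for (x, y) = (34, 21).
LHS: y^2 = 21^2 mod 53 = 17
RHS: x^3 + 42 x + 36 = 34^3 + 42*34 + 36 mod 53 = 11
LHS != RHS

No, not on the curve


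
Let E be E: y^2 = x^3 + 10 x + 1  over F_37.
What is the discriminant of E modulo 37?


4 a^3 + 27 b^2 = 4*10^3 + 27*1^2 = 4000 + 27 = 4027
Delta = -16 * (4027) = -64432
Delta mod 37 = 22

Delta = 22 (mod 37)


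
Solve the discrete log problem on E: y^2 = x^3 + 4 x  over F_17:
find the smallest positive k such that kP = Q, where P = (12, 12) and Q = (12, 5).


Enumerate multiples of P until we hit Q = (12, 5):
  1P = (12, 12)
  2P = (9, 0)
  3P = (12, 5)
Match found at i = 3.

k = 3


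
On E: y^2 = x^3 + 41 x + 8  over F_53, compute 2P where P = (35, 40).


Doubling: s = (3 x1^2 + a) / (2 y1)
s = (3*35^2 + 41) / (2*40) mod 53 = 12
x3 = s^2 - 2 x1 mod 53 = 12^2 - 2*35 = 21
y3 = s (x1 - x3) - y1 mod 53 = 12 * (35 - 21) - 40 = 22

2P = (21, 22)


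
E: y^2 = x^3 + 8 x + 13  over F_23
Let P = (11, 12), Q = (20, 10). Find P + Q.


P != Q, so use the chord formula.
s = (y2 - y1) / (x2 - x1) = (21) / (9) mod 23 = 10
x3 = s^2 - x1 - x2 mod 23 = 10^2 - 11 - 20 = 0
y3 = s (x1 - x3) - y1 mod 23 = 10 * (11 - 0) - 12 = 6

P + Q = (0, 6)


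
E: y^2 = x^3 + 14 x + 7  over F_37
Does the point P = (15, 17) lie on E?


Check whether y^2 = x^3 + 14 x + 7 (mod 37) for (x, y) = (15, 17).
LHS: y^2 = 17^2 mod 37 = 30
RHS: x^3 + 14 x + 7 = 15^3 + 14*15 + 7 mod 37 = 3
LHS != RHS

No, not on the curve


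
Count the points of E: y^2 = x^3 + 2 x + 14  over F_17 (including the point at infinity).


For each x in F_17, count y with y^2 = x^3 + 2 x + 14 mod 17:
  x = 1: RHS = 0, y in [0]  -> 1 point(s)
  x = 2: RHS = 9, y in [3, 14]  -> 2 point(s)
  x = 3: RHS = 13, y in [8, 9]  -> 2 point(s)
  x = 4: RHS = 1, y in [1, 16]  -> 2 point(s)
  x = 5: RHS = 13, y in [8, 9]  -> 2 point(s)
  x = 6: RHS = 4, y in [2, 15]  -> 2 point(s)
  x = 8: RHS = 15, y in [7, 10]  -> 2 point(s)
  x = 9: RHS = 13, y in [8, 9]  -> 2 point(s)
  x = 12: RHS = 15, y in [7, 10]  -> 2 point(s)
  x = 14: RHS = 15, y in [7, 10]  -> 2 point(s)
  x = 15: RHS = 2, y in [6, 11]  -> 2 point(s)
Affine points: 21. Add the point at infinity: total = 22.

#E(F_17) = 22


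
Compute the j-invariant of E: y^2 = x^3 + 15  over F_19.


Delta = -16(4 a^3 + 27 b^2) mod 19 = 4
-1728 * (4 a)^3 = -1728 * (4*0)^3 mod 19 = 0
j = 0 * 4^(-1) mod 19 = 0

j = 0 (mod 19)


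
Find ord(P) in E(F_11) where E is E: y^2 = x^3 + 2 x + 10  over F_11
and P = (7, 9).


Compute successive multiples of P until we hit O:
  1P = (7, 9)
  2P = (2, 0)
  3P = (7, 2)
  4P = O

ord(P) = 4


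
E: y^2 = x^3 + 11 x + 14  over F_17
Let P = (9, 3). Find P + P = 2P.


Doubling: s = (3 x1^2 + a) / (2 y1)
s = (3*9^2 + 11) / (2*3) mod 17 = 14
x3 = s^2 - 2 x1 mod 17 = 14^2 - 2*9 = 8
y3 = s (x1 - x3) - y1 mod 17 = 14 * (9 - 8) - 3 = 11

2P = (8, 11)


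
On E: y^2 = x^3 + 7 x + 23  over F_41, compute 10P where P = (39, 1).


k = 10 = 1010_2 (binary, LSB first: 0101)
Double-and-add from P = (39, 1):
  bit 0 = 0: acc unchanged = O
  bit 1 = 1: acc = O + (2, 2) = (2, 2)
  bit 2 = 0: acc unchanged = (2, 2)
  bit 3 = 1: acc = (2, 2) + (30, 3) = (1, 20)

10P = (1, 20)


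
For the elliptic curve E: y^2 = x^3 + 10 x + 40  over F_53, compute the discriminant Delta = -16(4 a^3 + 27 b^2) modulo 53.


4 a^3 + 27 b^2 = 4*10^3 + 27*40^2 = 4000 + 43200 = 47200
Delta = -16 * (47200) = -755200
Delta mod 53 = 50

Delta = 50 (mod 53)


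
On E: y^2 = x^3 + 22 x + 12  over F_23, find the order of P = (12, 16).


Compute successive multiples of P until we hit O:
  1P = (12, 16)
  2P = (2, 8)
  3P = (17, 3)
  4P = (21, 12)
  5P = (22, 14)
  6P = (1, 14)
  7P = (3, 17)
  8P = (10, 17)
  ... (continuing to 23P)
  23P = O

ord(P) = 23


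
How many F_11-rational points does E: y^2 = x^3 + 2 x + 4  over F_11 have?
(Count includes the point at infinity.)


For each x in F_11, count y with y^2 = x^3 + 2 x + 4 mod 11:
  x = 0: RHS = 4, y in [2, 9]  -> 2 point(s)
  x = 2: RHS = 5, y in [4, 7]  -> 2 point(s)
  x = 3: RHS = 4, y in [2, 9]  -> 2 point(s)
  x = 6: RHS = 1, y in [1, 10]  -> 2 point(s)
  x = 7: RHS = 9, y in [3, 8]  -> 2 point(s)
  x = 8: RHS = 4, y in [2, 9]  -> 2 point(s)
  x = 9: RHS = 3, y in [5, 6]  -> 2 point(s)
  x = 10: RHS = 1, y in [1, 10]  -> 2 point(s)
Affine points: 16. Add the point at infinity: total = 17.

#E(F_11) = 17


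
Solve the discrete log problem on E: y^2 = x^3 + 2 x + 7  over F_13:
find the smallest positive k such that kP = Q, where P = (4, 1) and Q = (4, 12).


Enumerate multiples of P until we hit Q = (4, 12):
  1P = (4, 1)
  2P = (6, 1)
  3P = (3, 12)
  4P = (10, 0)
  5P = (3, 1)
  6P = (6, 12)
  7P = (4, 12)
Match found at i = 7.

k = 7


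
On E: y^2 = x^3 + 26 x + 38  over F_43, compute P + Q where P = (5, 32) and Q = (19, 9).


P != Q, so use the chord formula.
s = (y2 - y1) / (x2 - x1) = (20) / (14) mod 43 = 26
x3 = s^2 - x1 - x2 mod 43 = 26^2 - 5 - 19 = 7
y3 = s (x1 - x3) - y1 mod 43 = 26 * (5 - 7) - 32 = 2

P + Q = (7, 2)


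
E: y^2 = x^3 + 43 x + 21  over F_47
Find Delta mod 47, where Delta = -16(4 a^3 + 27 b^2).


4 a^3 + 27 b^2 = 4*43^3 + 27*21^2 = 318028 + 11907 = 329935
Delta = -16 * (329935) = -5278960
Delta mod 47 = 33

Delta = 33 (mod 47)


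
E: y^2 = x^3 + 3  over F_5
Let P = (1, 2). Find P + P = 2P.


Doubling: s = (3 x1^2 + a) / (2 y1)
s = (3*1^2 + 0) / (2*2) mod 5 = 2
x3 = s^2 - 2 x1 mod 5 = 2^2 - 2*1 = 2
y3 = s (x1 - x3) - y1 mod 5 = 2 * (1 - 2) - 2 = 1

2P = (2, 1)


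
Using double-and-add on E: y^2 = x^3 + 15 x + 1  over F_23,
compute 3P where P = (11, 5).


k = 3 = 11_2 (binary, LSB first: 11)
Double-and-add from P = (11, 5):
  bit 0 = 1: acc = O + (11, 5) = (11, 5)
  bit 1 = 1: acc = (11, 5) + (2, 4) = (12, 0)

3P = (12, 0)


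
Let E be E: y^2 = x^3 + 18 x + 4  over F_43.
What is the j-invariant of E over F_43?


Delta = -16(4 a^3 + 27 b^2) mod 43 = 3
-1728 * (4 a)^3 = -1728 * (4*18)^3 mod 43 = 22
j = 22 * 3^(-1) mod 43 = 36

j = 36 (mod 43)


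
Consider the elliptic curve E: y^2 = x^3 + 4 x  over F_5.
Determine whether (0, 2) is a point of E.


Check whether y^2 = x^3 + 4 x + 0 (mod 5) for (x, y) = (0, 2).
LHS: y^2 = 2^2 mod 5 = 4
RHS: x^3 + 4 x + 0 = 0^3 + 4*0 + 0 mod 5 = 0
LHS != RHS

No, not on the curve


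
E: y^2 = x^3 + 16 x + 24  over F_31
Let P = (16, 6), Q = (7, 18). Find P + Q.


P != Q, so use the chord formula.
s = (y2 - y1) / (x2 - x1) = (12) / (22) mod 31 = 9
x3 = s^2 - x1 - x2 mod 31 = 9^2 - 16 - 7 = 27
y3 = s (x1 - x3) - y1 mod 31 = 9 * (16 - 27) - 6 = 19

P + Q = (27, 19)


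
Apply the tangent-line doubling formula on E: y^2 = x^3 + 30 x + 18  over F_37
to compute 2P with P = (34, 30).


Doubling: s = (3 x1^2 + a) / (2 y1)
s = (3*34^2 + 30) / (2*30) mod 37 = 25
x3 = s^2 - 2 x1 mod 37 = 25^2 - 2*34 = 2
y3 = s (x1 - x3) - y1 mod 37 = 25 * (34 - 2) - 30 = 30

2P = (2, 30)


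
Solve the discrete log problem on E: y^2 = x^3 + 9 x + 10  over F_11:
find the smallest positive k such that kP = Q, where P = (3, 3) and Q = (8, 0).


Enumerate multiples of P until we hit Q = (8, 0):
  1P = (3, 3)
  2P = (8, 0)
Match found at i = 2.

k = 2


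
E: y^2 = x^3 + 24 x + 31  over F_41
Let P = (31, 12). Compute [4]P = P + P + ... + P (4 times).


k = 4 = 100_2 (binary, LSB first: 001)
Double-and-add from P = (31, 12):
  bit 0 = 0: acc unchanged = O
  bit 1 = 0: acc unchanged = O
  bit 2 = 1: acc = O + (10, 0) = (10, 0)

4P = (10, 0)


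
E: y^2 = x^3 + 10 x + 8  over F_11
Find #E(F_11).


For each x in F_11, count y with y^2 = x^3 + 10 x + 8 mod 11:
  x = 2: RHS = 3, y in [5, 6]  -> 2 point(s)
  x = 6: RHS = 9, y in [3, 8]  -> 2 point(s)
  x = 7: RHS = 3, y in [5, 6]  -> 2 point(s)
Affine points: 6. Add the point at infinity: total = 7.

#E(F_11) = 7


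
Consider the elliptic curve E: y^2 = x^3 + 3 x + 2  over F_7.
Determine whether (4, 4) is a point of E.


Check whether y^2 = x^3 + 3 x + 2 (mod 7) for (x, y) = (4, 4).
LHS: y^2 = 4^2 mod 7 = 2
RHS: x^3 + 3 x + 2 = 4^3 + 3*4 + 2 mod 7 = 1
LHS != RHS

No, not on the curve


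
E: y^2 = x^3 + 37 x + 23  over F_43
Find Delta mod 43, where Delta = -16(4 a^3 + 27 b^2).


4 a^3 + 27 b^2 = 4*37^3 + 27*23^2 = 202612 + 14283 = 216895
Delta = -16 * (216895) = -3470320
Delta mod 43 = 38

Delta = 38 (mod 43)


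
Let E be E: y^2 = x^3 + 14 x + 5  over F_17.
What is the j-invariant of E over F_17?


Delta = -16(4 a^3 + 27 b^2) mod 17 = 6
-1728 * (4 a)^3 = -1728 * (4*14)^3 mod 17 = 2
j = 2 * 6^(-1) mod 17 = 6

j = 6 (mod 17)


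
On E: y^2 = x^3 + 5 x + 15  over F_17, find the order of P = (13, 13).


Compute successive multiples of P until we hit O:
  1P = (13, 13)
  2P = (7, 11)
  3P = (16, 3)
  4P = (1, 15)
  5P = (12, 1)
  6P = (0, 7)
  7P = (2, 13)
  8P = (2, 4)
  ... (continuing to 15P)
  15P = O

ord(P) = 15


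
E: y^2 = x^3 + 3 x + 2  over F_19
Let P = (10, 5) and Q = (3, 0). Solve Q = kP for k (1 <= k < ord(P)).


Enumerate multiples of P until we hit Q = (3, 0):
  1P = (10, 5)
  2P = (3, 0)
Match found at i = 2.

k = 2


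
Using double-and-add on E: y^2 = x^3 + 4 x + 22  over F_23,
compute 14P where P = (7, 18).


k = 14 = 1110_2 (binary, LSB first: 0111)
Double-and-add from P = (7, 18):
  bit 0 = 0: acc unchanged = O
  bit 1 = 1: acc = O + (10, 2) = (10, 2)
  bit 2 = 1: acc = (10, 2) + (6, 3) = (20, 12)
  bit 3 = 1: acc = (20, 12) + (17, 14) = (12, 21)

14P = (12, 21)


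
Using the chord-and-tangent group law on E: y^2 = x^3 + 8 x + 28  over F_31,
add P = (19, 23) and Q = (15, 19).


P != Q, so use the chord formula.
s = (y2 - y1) / (x2 - x1) = (27) / (27) mod 31 = 1
x3 = s^2 - x1 - x2 mod 31 = 1^2 - 19 - 15 = 29
y3 = s (x1 - x3) - y1 mod 31 = 1 * (19 - 29) - 23 = 29

P + Q = (29, 29)


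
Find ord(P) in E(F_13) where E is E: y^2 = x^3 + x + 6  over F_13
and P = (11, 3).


Compute successive multiples of P until we hit O:
  1P = (11, 3)
  2P = (4, 10)
  3P = (12, 11)
  4P = (2, 4)
  5P = (9, 4)
  6P = (3, 6)
  7P = (3, 7)
  8P = (9, 9)
  ... (continuing to 13P)
  13P = O

ord(P) = 13
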